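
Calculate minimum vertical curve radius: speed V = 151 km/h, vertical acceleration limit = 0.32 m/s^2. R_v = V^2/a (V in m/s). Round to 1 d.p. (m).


Convert speed: V = 151 / 3.6 = 41.9444 m/s
V^2 = 1759.3364 m^2/s^2
R_v = 1759.3364 / 0.32
R_v = 5497.9 m

5497.9


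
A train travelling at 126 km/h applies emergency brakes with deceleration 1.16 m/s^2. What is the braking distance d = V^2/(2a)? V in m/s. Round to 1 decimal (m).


Convert speed: V = 126 / 3.6 = 35.0 m/s
V^2 = 1225.0
d = 1225.0 / (2 * 1.16)
d = 1225.0 / 2.32
d = 528.0 m

528.0


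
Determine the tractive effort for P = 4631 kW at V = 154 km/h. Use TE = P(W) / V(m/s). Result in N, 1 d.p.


Convert: P = 4631 kW = 4631000 W
V = 154 / 3.6 = 42.7778 m/s
TE = 4631000 / 42.7778
TE = 108257.1 N

108257.1


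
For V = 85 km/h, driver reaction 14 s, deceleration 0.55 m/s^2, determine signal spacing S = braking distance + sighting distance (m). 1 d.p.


V = 85 / 3.6 = 23.6111 m/s
Braking distance = 23.6111^2 / (2*0.55) = 506.8042 m
Sighting distance = 23.6111 * 14 = 330.5556 m
S = 506.8042 + 330.5556 = 837.4 m

837.4


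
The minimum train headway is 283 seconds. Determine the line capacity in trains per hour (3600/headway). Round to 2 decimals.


Capacity = 3600 / headway
Capacity = 3600 / 283
Capacity = 12.72 trains/hour

12.72


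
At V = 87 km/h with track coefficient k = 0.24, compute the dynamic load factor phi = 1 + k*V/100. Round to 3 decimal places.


phi = 1 + k * V / 100
phi = 1 + 0.24 * 87 / 100
phi = 1 + 0.2088
phi = 1.209

1.209


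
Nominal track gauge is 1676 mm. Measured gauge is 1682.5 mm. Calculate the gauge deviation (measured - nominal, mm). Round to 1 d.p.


Deviation = measured - nominal
Deviation = 1682.5 - 1676
Deviation = 6.5 mm

6.5


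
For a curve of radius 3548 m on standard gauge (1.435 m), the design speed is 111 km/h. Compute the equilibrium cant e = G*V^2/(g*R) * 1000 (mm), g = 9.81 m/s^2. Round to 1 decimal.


Convert speed: V = 111 / 3.6 = 30.8333 m/s
Apply formula: e = 1.435 * 30.8333^2 / (9.81 * 3548)
e = 1.435 * 950.6944 / 34805.88
e = 0.039196 m = 39.2 mm

39.2


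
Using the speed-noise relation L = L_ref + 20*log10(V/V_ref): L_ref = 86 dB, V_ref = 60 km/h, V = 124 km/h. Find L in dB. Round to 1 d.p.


V/V_ref = 124 / 60 = 2.066667
log10(2.066667) = 0.31527
20 * 0.31527 = 6.3054
L = 86 + 6.3054 = 92.3 dB

92.3


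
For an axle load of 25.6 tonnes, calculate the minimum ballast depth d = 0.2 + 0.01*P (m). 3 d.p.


d = 0.2 + 0.01 * 25.6
d = 0.2 + 0.256
d = 0.456 m

0.456


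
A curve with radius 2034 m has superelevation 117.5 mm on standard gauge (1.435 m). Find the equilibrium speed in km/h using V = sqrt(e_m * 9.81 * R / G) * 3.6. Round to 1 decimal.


Convert cant: e = 117.5 mm = 0.1175 m
V_ms = sqrt(0.1175 * 9.81 * 2034 / 1.435)
V_ms = sqrt(1633.826446) = 40.4206 m/s
V = 40.4206 * 3.6 = 145.5 km/h

145.5


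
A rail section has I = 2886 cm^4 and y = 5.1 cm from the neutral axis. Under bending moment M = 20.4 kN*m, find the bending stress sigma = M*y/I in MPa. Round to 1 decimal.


Convert units:
M = 20.4 kN*m = 20400000 N*mm
y = 5.1 cm = 51 mm
I = 2886 cm^4 = 28860000 mm^4
sigma = 20400000 * 51 / 28860000
sigma = 36.0 MPa

36.0


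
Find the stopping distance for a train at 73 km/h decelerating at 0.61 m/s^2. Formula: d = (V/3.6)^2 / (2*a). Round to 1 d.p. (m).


Convert speed: V = 73 / 3.6 = 20.2778 m/s
V^2 = 411.1883
d = 411.1883 / (2 * 0.61)
d = 411.1883 / 1.22
d = 337.0 m

337.0


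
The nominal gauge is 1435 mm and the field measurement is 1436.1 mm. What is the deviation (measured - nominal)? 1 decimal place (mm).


Deviation = measured - nominal
Deviation = 1436.1 - 1435
Deviation = 1.1 mm

1.1


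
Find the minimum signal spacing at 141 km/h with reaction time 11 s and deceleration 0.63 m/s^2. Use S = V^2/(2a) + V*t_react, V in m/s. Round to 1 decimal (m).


V = 141 / 3.6 = 39.1667 m/s
Braking distance = 39.1667^2 / (2*0.63) = 1217.4824 m
Sighting distance = 39.1667 * 11 = 430.8333 m
S = 1217.4824 + 430.8333 = 1648.3 m

1648.3


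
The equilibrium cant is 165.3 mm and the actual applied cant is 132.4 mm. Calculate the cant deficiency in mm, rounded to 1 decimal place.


Cant deficiency = equilibrium cant - actual cant
CD = 165.3 - 132.4
CD = 32.9 mm

32.9


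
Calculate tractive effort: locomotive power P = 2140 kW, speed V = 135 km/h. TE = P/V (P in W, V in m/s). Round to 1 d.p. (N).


Convert: P = 2140 kW = 2140000 W
V = 135 / 3.6 = 37.5 m/s
TE = 2140000 / 37.5
TE = 57066.7 N

57066.7


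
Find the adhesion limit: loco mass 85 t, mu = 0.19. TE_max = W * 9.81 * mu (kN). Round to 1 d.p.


TE_max = W * g * mu
TE_max = 85 * 9.81 * 0.19
TE_max = 833.85 * 0.19
TE_max = 158.4 kN

158.4


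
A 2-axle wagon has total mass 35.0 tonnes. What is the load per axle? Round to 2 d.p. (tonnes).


Load per axle = total weight / number of axles
Load = 35.0 / 2
Load = 17.50 tonnes

17.50


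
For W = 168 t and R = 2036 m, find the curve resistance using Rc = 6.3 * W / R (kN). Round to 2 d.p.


Rc = 6.3 * W / R
Rc = 6.3 * 168 / 2036
Rc = 1058.4 / 2036
Rc = 0.52 kN

0.52


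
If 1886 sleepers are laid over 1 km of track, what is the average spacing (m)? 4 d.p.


Spacing = 1000 m / number of sleepers
Spacing = 1000 / 1886
Spacing = 0.5302 m

0.5302


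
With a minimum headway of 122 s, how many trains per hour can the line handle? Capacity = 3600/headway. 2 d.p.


Capacity = 3600 / headway
Capacity = 3600 / 122
Capacity = 29.51 trains/hour

29.51


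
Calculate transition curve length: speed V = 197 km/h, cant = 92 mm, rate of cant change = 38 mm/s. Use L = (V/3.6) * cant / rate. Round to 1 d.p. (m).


Convert speed: V = 197 / 3.6 = 54.7222 m/s
L = 54.7222 * 92 / 38
L = 5034.4444 / 38
L = 132.5 m

132.5


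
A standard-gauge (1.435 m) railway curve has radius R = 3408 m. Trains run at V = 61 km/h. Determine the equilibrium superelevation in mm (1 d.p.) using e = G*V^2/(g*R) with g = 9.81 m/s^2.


Convert speed: V = 61 / 3.6 = 16.9444 m/s
Apply formula: e = 1.435 * 16.9444^2 / (9.81 * 3408)
e = 1.435 * 287.1142 / 33432.48
e = 0.012324 m = 12.3 mm

12.3


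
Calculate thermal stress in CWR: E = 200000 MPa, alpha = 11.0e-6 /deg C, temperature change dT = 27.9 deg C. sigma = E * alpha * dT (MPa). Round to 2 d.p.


sigma = E * alpha * dT
sigma = 200000 * 11.0e-6 * 27.9
sigma = 2.2 * 27.9
sigma = 61.38 MPa

61.38


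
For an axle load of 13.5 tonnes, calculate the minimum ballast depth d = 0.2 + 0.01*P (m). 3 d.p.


d = 0.2 + 0.01 * 13.5
d = 0.2 + 0.135
d = 0.335 m

0.335


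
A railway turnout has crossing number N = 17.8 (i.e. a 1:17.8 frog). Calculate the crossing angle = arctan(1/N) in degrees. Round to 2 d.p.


1/N = 1/17.8 = 0.05618
angle = arctan(0.05618) = 0.056121 rad
angle = 0.056121 * 180/pi = 3.22 degrees

3.22


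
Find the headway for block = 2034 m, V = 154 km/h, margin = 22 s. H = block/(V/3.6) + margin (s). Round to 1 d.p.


V = 154 / 3.6 = 42.7778 m/s
Block traversal time = 2034 / 42.7778 = 47.5481 s
Headway = 47.5481 + 22
Headway = 69.5 s

69.5


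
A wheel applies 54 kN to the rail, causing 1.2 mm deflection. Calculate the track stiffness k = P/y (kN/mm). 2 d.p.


Track stiffness k = P / y
k = 54 / 1.2
k = 45.00 kN/mm

45.00


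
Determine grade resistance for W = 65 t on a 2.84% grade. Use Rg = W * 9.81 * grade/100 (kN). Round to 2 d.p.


Rg = W * 9.81 * grade / 100
Rg = 65 * 9.81 * 2.84 / 100
Rg = 637.65 * 0.0284
Rg = 18.11 kN

18.11


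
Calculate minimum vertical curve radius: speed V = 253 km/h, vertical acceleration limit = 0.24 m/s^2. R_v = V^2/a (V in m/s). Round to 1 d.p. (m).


Convert speed: V = 253 / 3.6 = 70.2778 m/s
V^2 = 4938.966 m^2/s^2
R_v = 4938.966 / 0.24
R_v = 20579.0 m

20579.0


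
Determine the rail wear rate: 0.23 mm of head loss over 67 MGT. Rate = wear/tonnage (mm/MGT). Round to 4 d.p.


Wear rate = total wear / cumulative tonnage
Rate = 0.23 / 67
Rate = 0.0034 mm/MGT

0.0034


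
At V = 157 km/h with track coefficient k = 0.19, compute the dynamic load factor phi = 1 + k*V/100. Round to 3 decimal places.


phi = 1 + k * V / 100
phi = 1 + 0.19 * 157 / 100
phi = 1 + 0.2983
phi = 1.298

1.298


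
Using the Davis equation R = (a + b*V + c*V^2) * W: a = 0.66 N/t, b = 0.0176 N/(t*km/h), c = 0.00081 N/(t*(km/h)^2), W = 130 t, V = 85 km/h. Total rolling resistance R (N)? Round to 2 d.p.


b*V = 0.0176 * 85 = 1.496
c*V^2 = 0.00081 * 7225 = 5.85225
R_per_t = 0.66 + 1.496 + 5.85225 = 8.00825 N/t
R_total = 8.00825 * 130 = 1041.07 N

1041.07


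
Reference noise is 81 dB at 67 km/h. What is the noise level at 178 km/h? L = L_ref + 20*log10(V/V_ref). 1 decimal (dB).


V/V_ref = 178 / 67 = 2.656716
log10(2.656716) = 0.424345
20 * 0.424345 = 8.4869
L = 81 + 8.4869 = 89.5 dB

89.5


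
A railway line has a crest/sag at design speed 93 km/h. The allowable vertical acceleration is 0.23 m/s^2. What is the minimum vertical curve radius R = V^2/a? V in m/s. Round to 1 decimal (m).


Convert speed: V = 93 / 3.6 = 25.8333 m/s
V^2 = 667.3611 m^2/s^2
R_v = 667.3611 / 0.23
R_v = 2901.6 m

2901.6


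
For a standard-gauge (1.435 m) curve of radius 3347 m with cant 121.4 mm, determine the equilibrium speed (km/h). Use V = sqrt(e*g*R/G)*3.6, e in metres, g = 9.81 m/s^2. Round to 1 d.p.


Convert cant: e = 121.4 mm = 0.1214 m
V_ms = sqrt(0.1214 * 9.81 * 3347 / 1.435)
V_ms = sqrt(2777.739441) = 52.7043 m/s
V = 52.7043 * 3.6 = 189.7 km/h

189.7


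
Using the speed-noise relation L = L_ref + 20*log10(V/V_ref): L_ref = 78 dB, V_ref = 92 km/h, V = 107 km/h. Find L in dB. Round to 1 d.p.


V/V_ref = 107 / 92 = 1.163043
log10(1.163043) = 0.065596
20 * 0.065596 = 1.3119
L = 78 + 1.3119 = 79.3 dB

79.3


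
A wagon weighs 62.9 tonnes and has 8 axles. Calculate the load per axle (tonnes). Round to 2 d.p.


Load per axle = total weight / number of axles
Load = 62.9 / 8
Load = 7.86 tonnes

7.86


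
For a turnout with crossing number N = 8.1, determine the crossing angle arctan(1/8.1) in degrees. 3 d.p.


1/N = 1/8.1 = 0.123457
angle = arctan(0.123457) = 0.122835 rad
angle = 0.122835 * 180/pi = 7.038 degrees

7.038


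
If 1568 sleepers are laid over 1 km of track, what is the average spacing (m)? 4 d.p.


Spacing = 1000 m / number of sleepers
Spacing = 1000 / 1568
Spacing = 0.6378 m

0.6378


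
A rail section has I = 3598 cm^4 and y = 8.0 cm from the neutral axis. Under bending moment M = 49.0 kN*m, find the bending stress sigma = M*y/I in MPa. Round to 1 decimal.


Convert units:
M = 49.0 kN*m = 49000000 N*mm
y = 8.0 cm = 80 mm
I = 3598 cm^4 = 35980000 mm^4
sigma = 49000000 * 80 / 35980000
sigma = 108.9 MPa

108.9


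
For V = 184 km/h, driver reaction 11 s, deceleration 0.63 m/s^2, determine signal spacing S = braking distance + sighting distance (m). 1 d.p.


V = 184 / 3.6 = 51.1111 m/s
Braking distance = 51.1111^2 / (2*0.63) = 2073.2902 m
Sighting distance = 51.1111 * 11 = 562.2222 m
S = 2073.2902 + 562.2222 = 2635.5 m

2635.5


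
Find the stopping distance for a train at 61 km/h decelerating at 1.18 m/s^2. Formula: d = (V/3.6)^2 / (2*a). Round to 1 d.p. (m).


Convert speed: V = 61 / 3.6 = 16.9444 m/s
V^2 = 287.1142
d = 287.1142 / (2 * 1.18)
d = 287.1142 / 2.36
d = 121.7 m

121.7


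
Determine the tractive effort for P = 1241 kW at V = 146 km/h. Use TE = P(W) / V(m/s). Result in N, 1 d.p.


Convert: P = 1241 kW = 1241000 W
V = 146 / 3.6 = 40.5556 m/s
TE = 1241000 / 40.5556
TE = 30600.0 N

30600.0


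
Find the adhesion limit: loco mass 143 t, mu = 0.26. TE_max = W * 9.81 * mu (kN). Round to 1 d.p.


TE_max = W * g * mu
TE_max = 143 * 9.81 * 0.26
TE_max = 1402.83 * 0.26
TE_max = 364.7 kN

364.7


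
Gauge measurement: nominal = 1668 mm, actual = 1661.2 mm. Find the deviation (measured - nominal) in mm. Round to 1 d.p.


Deviation = measured - nominal
Deviation = 1661.2 - 1668
Deviation = -6.8 mm

-6.8


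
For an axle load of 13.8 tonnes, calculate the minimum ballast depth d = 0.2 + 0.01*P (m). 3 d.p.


d = 0.2 + 0.01 * 13.8
d = 0.2 + 0.138
d = 0.338 m

0.338


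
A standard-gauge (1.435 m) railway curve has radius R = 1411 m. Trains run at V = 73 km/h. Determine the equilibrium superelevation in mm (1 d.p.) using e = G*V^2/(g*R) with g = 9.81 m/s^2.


Convert speed: V = 73 / 3.6 = 20.2778 m/s
Apply formula: e = 1.435 * 20.2778^2 / (9.81 * 1411)
e = 1.435 * 411.1883 / 13841.91
e = 0.042628 m = 42.6 mm

42.6


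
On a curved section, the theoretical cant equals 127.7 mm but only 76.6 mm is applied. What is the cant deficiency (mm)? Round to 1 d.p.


Cant deficiency = equilibrium cant - actual cant
CD = 127.7 - 76.6
CD = 51.1 mm

51.1


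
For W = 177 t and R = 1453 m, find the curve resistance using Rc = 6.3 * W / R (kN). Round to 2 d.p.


Rc = 6.3 * W / R
Rc = 6.3 * 177 / 1453
Rc = 1115.1 / 1453
Rc = 0.77 kN

0.77


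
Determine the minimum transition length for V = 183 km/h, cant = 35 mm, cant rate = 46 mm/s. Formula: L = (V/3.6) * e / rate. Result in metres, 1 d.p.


Convert speed: V = 183 / 3.6 = 50.8333 m/s
L = 50.8333 * 35 / 46
L = 1779.1667 / 46
L = 38.7 m

38.7


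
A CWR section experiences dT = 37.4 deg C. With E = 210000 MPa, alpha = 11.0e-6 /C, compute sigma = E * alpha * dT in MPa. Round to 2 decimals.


sigma = E * alpha * dT
sigma = 210000 * 11.0e-6 * 37.4
sigma = 2.31 * 37.4
sigma = 86.39 MPa

86.39


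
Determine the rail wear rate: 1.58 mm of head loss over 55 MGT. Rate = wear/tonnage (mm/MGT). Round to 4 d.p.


Wear rate = total wear / cumulative tonnage
Rate = 1.58 / 55
Rate = 0.0287 mm/MGT

0.0287


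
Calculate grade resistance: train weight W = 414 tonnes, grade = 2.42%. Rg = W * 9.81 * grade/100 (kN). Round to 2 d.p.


Rg = W * 9.81 * grade / 100
Rg = 414 * 9.81 * 2.42 / 100
Rg = 4061.34 * 0.0242
Rg = 98.28 kN

98.28


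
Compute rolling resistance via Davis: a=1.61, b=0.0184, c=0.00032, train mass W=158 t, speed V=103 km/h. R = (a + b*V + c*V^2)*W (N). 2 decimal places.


b*V = 0.0184 * 103 = 1.8952
c*V^2 = 0.00032 * 10609 = 3.39488
R_per_t = 1.61 + 1.8952 + 3.39488 = 6.90008 N/t
R_total = 6.90008 * 158 = 1090.21 N

1090.21


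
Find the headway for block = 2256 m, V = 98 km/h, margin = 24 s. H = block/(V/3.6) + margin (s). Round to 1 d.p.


V = 98 / 3.6 = 27.2222 m/s
Block traversal time = 2256 / 27.2222 = 82.8735 s
Headway = 82.8735 + 24
Headway = 106.9 s

106.9


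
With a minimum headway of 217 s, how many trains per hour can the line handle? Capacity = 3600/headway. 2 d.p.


Capacity = 3600 / headway
Capacity = 3600 / 217
Capacity = 16.59 trains/hour

16.59


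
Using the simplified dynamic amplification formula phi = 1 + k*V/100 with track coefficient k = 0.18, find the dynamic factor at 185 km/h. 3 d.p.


phi = 1 + k * V / 100
phi = 1 + 0.18 * 185 / 100
phi = 1 + 0.333
phi = 1.333

1.333


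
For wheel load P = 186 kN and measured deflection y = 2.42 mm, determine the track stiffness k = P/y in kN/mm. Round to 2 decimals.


Track stiffness k = P / y
k = 186 / 2.42
k = 76.86 kN/mm

76.86


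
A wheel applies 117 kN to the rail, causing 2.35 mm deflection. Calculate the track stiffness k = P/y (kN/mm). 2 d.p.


Track stiffness k = P / y
k = 117 / 2.35
k = 49.79 kN/mm

49.79


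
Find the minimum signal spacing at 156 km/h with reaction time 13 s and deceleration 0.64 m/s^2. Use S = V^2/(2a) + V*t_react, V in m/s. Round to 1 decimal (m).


V = 156 / 3.6 = 43.3333 m/s
Braking distance = 43.3333^2 / (2*0.64) = 1467.0139 m
Sighting distance = 43.3333 * 13 = 563.3333 m
S = 1467.0139 + 563.3333 = 2030.3 m

2030.3


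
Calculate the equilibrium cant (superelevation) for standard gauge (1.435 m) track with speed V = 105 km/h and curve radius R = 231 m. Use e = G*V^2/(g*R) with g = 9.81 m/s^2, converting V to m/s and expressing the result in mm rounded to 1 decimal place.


Convert speed: V = 105 / 3.6 = 29.1667 m/s
Apply formula: e = 1.435 * 29.1667^2 / (9.81 * 231)
e = 1.435 * 850.6944 / 2266.11
e = 0.538697 m = 538.7 mm

538.7


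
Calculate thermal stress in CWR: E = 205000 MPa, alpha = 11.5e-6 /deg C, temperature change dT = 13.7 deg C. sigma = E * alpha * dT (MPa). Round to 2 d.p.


sigma = E * alpha * dT
sigma = 205000 * 11.5e-6 * 13.7
sigma = 2.3575 * 13.7
sigma = 32.30 MPa

32.30


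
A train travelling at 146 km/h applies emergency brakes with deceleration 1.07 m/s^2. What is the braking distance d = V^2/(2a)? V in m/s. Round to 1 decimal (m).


Convert speed: V = 146 / 3.6 = 40.5556 m/s
V^2 = 1644.7531
d = 1644.7531 / (2 * 1.07)
d = 1644.7531 / 2.14
d = 768.6 m

768.6


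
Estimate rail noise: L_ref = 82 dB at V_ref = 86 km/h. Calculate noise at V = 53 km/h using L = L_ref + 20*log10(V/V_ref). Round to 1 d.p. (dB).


V/V_ref = 53 / 86 = 0.616279
log10(0.616279) = -0.210223
20 * -0.210223 = -4.2045
L = 82 + -4.2045 = 77.8 dB

77.8


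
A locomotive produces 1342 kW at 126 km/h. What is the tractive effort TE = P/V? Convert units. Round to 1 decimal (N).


Convert: P = 1342 kW = 1342000 W
V = 126 / 3.6 = 35.0 m/s
TE = 1342000 / 35.0
TE = 38342.9 N

38342.9


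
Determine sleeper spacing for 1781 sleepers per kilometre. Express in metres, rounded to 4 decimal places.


Spacing = 1000 m / number of sleepers
Spacing = 1000 / 1781
Spacing = 0.5615 m

0.5615


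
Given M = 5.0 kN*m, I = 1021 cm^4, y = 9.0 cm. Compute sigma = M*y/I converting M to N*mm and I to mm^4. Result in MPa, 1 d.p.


Convert units:
M = 5.0 kN*m = 5000000 N*mm
y = 9.0 cm = 90 mm
I = 1021 cm^4 = 10210000 mm^4
sigma = 5000000 * 90 / 10210000
sigma = 44.1 MPa

44.1


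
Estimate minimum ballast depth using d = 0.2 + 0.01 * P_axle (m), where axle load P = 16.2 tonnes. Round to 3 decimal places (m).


d = 0.2 + 0.01 * 16.2
d = 0.2 + 0.162
d = 0.362 m

0.362


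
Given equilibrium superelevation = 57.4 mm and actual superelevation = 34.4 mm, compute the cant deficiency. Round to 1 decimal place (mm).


Cant deficiency = equilibrium cant - actual cant
CD = 57.4 - 34.4
CD = 23.0 mm

23.0


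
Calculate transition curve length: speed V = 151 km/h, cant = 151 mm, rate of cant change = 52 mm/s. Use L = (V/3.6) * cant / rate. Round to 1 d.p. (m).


Convert speed: V = 151 / 3.6 = 41.9444 m/s
L = 41.9444 * 151 / 52
L = 6333.6111 / 52
L = 121.8 m

121.8


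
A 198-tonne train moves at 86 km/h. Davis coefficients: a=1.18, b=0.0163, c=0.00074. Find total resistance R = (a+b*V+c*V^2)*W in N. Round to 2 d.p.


b*V = 0.0163 * 86 = 1.4018
c*V^2 = 0.00074 * 7396 = 5.47304
R_per_t = 1.18 + 1.4018 + 5.47304 = 8.05484 N/t
R_total = 8.05484 * 198 = 1594.86 N

1594.86


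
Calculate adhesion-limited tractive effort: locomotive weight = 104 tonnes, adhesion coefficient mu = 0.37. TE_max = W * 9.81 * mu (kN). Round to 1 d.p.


TE_max = W * g * mu
TE_max = 104 * 9.81 * 0.37
TE_max = 1020.24 * 0.37
TE_max = 377.5 kN

377.5


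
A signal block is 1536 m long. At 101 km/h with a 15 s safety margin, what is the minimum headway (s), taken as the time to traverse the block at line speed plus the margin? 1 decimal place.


V = 101 / 3.6 = 28.0556 m/s
Block traversal time = 1536 / 28.0556 = 54.7485 s
Headway = 54.7485 + 15
Headway = 69.7 s

69.7


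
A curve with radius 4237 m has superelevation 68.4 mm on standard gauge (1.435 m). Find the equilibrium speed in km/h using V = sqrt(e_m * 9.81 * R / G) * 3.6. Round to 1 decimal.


Convert cant: e = 68.4 mm = 0.0684 m
V_ms = sqrt(0.0684 * 9.81 * 4237 / 1.435)
V_ms = sqrt(1981.215295) = 44.5108 m/s
V = 44.5108 * 3.6 = 160.2 km/h

160.2


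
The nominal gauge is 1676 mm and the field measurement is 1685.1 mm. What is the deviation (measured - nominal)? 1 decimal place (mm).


Deviation = measured - nominal
Deviation = 1685.1 - 1676
Deviation = 9.1 mm

9.1


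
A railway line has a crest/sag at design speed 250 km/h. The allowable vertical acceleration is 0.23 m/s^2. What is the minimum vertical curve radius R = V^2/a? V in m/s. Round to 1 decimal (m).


Convert speed: V = 250 / 3.6 = 69.4444 m/s
V^2 = 4822.5309 m^2/s^2
R_v = 4822.5309 / 0.23
R_v = 20967.5 m

20967.5


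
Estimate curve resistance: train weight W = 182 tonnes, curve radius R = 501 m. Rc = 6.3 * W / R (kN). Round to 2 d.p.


Rc = 6.3 * W / R
Rc = 6.3 * 182 / 501
Rc = 1146.6 / 501
Rc = 2.29 kN

2.29


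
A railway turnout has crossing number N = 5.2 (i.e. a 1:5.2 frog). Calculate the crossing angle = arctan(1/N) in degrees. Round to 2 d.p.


1/N = 1/5.2 = 0.192308
angle = arctan(0.192308) = 0.189988 rad
angle = 0.189988 * 180/pi = 10.89 degrees

10.89


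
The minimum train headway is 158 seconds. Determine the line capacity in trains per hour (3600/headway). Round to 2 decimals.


Capacity = 3600 / headway
Capacity = 3600 / 158
Capacity = 22.78 trains/hour

22.78


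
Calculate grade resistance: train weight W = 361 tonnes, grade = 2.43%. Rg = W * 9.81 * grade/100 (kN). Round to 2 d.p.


Rg = W * 9.81 * grade / 100
Rg = 361 * 9.81 * 2.43 / 100
Rg = 3541.41 * 0.0243
Rg = 86.06 kN

86.06


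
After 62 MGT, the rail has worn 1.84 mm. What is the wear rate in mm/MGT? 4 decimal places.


Wear rate = total wear / cumulative tonnage
Rate = 1.84 / 62
Rate = 0.0297 mm/MGT

0.0297


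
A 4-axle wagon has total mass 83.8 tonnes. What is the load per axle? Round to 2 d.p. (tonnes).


Load per axle = total weight / number of axles
Load = 83.8 / 4
Load = 20.95 tonnes

20.95


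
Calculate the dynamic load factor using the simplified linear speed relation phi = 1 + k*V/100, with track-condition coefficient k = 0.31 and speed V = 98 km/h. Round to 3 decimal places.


phi = 1 + k * V / 100
phi = 1 + 0.31 * 98 / 100
phi = 1 + 0.3038
phi = 1.304

1.304


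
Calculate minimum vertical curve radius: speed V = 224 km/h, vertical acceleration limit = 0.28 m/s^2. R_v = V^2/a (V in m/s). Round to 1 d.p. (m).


Convert speed: V = 224 / 3.6 = 62.2222 m/s
V^2 = 3871.6049 m^2/s^2
R_v = 3871.6049 / 0.28
R_v = 13827.2 m

13827.2


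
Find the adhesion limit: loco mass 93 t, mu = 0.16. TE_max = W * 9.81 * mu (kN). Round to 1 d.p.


TE_max = W * g * mu
TE_max = 93 * 9.81 * 0.16
TE_max = 912.33 * 0.16
TE_max = 146.0 kN

146.0


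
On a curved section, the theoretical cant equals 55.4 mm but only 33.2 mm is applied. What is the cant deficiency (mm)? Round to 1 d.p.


Cant deficiency = equilibrium cant - actual cant
CD = 55.4 - 33.2
CD = 22.2 mm

22.2


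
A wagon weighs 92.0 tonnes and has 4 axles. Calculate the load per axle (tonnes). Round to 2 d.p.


Load per axle = total weight / number of axles
Load = 92.0 / 4
Load = 23.00 tonnes

23.00


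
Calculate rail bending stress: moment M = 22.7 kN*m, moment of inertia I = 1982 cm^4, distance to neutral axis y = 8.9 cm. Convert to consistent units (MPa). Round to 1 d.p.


Convert units:
M = 22.7 kN*m = 22700000 N*mm
y = 8.9 cm = 89 mm
I = 1982 cm^4 = 19820000 mm^4
sigma = 22700000 * 89 / 19820000
sigma = 101.9 MPa

101.9


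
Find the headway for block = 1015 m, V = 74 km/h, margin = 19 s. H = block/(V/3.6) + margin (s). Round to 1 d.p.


V = 74 / 3.6 = 20.5556 m/s
Block traversal time = 1015 / 20.5556 = 49.3784 s
Headway = 49.3784 + 19
Headway = 68.4 s

68.4


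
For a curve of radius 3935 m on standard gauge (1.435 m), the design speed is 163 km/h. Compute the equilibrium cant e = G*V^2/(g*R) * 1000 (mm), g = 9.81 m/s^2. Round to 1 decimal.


Convert speed: V = 163 / 3.6 = 45.2778 m/s
Apply formula: e = 1.435 * 45.2778^2 / (9.81 * 3935)
e = 1.435 * 2050.0772 / 38602.35
e = 0.076209 m = 76.2 mm

76.2


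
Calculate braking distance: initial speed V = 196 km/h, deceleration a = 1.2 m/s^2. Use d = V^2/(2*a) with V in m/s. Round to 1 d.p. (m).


Convert speed: V = 196 / 3.6 = 54.4444 m/s
V^2 = 2964.1975
d = 2964.1975 / (2 * 1.2)
d = 2964.1975 / 2.4
d = 1235.1 m

1235.1


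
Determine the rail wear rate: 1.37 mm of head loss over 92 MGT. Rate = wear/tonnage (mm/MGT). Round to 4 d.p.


Wear rate = total wear / cumulative tonnage
Rate = 1.37 / 92
Rate = 0.0149 mm/MGT

0.0149


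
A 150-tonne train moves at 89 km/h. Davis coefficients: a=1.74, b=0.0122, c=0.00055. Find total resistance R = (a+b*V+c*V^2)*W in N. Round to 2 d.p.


b*V = 0.0122 * 89 = 1.0858
c*V^2 = 0.00055 * 7921 = 4.35655
R_per_t = 1.74 + 1.0858 + 4.35655 = 7.18235 N/t
R_total = 7.18235 * 150 = 1077.35 N

1077.35


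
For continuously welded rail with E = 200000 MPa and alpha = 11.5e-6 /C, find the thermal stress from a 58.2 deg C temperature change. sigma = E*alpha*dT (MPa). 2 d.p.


sigma = E * alpha * dT
sigma = 200000 * 11.5e-6 * 58.2
sigma = 2.3 * 58.2
sigma = 133.86 MPa

133.86


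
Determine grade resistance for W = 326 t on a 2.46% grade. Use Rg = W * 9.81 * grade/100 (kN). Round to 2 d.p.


Rg = W * 9.81 * grade / 100
Rg = 326 * 9.81 * 2.46 / 100
Rg = 3198.06 * 0.0246
Rg = 78.67 kN

78.67


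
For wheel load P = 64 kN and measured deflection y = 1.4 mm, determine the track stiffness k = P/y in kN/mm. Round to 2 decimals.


Track stiffness k = P / y
k = 64 / 1.4
k = 45.71 kN/mm

45.71


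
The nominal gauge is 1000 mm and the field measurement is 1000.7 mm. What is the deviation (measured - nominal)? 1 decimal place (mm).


Deviation = measured - nominal
Deviation = 1000.7 - 1000
Deviation = 0.7 mm

0.7


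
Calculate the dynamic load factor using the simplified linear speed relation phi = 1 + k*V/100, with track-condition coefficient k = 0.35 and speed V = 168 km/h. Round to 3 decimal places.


phi = 1 + k * V / 100
phi = 1 + 0.35 * 168 / 100
phi = 1 + 0.588
phi = 1.588

1.588


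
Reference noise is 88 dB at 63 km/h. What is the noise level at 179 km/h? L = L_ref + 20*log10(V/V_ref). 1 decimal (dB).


V/V_ref = 179 / 63 = 2.84127
log10(2.84127) = 0.453512
20 * 0.453512 = 9.0702
L = 88 + 9.0702 = 97.1 dB

97.1


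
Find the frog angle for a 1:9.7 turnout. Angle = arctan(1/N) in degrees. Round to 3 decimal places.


1/N = 1/9.7 = 0.103093
angle = arctan(0.103093) = 0.10273 rad
angle = 0.10273 * 180/pi = 5.886 degrees

5.886


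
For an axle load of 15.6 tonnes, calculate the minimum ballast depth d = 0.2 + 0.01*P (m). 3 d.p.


d = 0.2 + 0.01 * 15.6
d = 0.2 + 0.156
d = 0.356 m

0.356


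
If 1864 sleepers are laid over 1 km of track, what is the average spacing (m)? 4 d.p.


Spacing = 1000 m / number of sleepers
Spacing = 1000 / 1864
Spacing = 0.5365 m

0.5365


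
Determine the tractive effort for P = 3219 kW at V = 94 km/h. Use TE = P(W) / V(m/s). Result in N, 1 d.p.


Convert: P = 3219 kW = 3219000 W
V = 94 / 3.6 = 26.1111 m/s
TE = 3219000 / 26.1111
TE = 123280.9 N

123280.9


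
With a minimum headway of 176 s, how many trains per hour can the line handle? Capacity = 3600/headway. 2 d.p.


Capacity = 3600 / headway
Capacity = 3600 / 176
Capacity = 20.45 trains/hour

20.45


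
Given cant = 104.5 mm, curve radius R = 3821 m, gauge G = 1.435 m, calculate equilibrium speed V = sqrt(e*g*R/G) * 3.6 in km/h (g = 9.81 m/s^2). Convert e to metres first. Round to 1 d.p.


Convert cant: e = 104.5 mm = 0.1045 m
V_ms = sqrt(0.1045 * 9.81 * 3821 / 1.435)
V_ms = sqrt(2729.671808) = 52.2463 m/s
V = 52.2463 * 3.6 = 188.1 km/h

188.1


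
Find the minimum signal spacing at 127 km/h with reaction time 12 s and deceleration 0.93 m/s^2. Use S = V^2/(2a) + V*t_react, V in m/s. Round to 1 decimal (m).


V = 127 / 3.6 = 35.2778 m/s
Braking distance = 35.2778^2 / (2*0.93) = 669.0976 m
Sighting distance = 35.2778 * 12 = 423.3333 m
S = 669.0976 + 423.3333 = 1092.4 m

1092.4


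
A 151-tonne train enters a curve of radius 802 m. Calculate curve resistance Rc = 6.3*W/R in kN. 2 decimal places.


Rc = 6.3 * W / R
Rc = 6.3 * 151 / 802
Rc = 951.3 / 802
Rc = 1.19 kN

1.19


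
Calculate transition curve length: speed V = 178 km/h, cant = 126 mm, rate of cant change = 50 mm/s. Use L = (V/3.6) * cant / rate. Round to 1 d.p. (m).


Convert speed: V = 178 / 3.6 = 49.4444 m/s
L = 49.4444 * 126 / 50
L = 6230.0 / 50
L = 124.6 m

124.6


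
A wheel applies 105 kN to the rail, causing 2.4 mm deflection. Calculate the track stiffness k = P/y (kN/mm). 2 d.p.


Track stiffness k = P / y
k = 105 / 2.4
k = 43.75 kN/mm

43.75


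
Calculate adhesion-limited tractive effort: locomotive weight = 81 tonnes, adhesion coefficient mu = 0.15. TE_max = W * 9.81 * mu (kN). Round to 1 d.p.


TE_max = W * g * mu
TE_max = 81 * 9.81 * 0.15
TE_max = 794.61 * 0.15
TE_max = 119.2 kN

119.2


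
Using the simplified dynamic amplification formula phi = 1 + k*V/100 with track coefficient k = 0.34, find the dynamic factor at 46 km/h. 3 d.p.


phi = 1 + k * V / 100
phi = 1 + 0.34 * 46 / 100
phi = 1 + 0.1564
phi = 1.156

1.156


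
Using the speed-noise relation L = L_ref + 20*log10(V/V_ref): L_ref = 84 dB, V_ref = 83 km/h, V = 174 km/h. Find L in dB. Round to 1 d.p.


V/V_ref = 174 / 83 = 2.096386
log10(2.096386) = 0.321471
20 * 0.321471 = 6.4294
L = 84 + 6.4294 = 90.4 dB

90.4


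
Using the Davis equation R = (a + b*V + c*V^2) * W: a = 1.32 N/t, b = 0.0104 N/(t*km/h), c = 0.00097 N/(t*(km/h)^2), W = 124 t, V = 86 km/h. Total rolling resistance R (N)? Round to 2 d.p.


b*V = 0.0104 * 86 = 0.8944
c*V^2 = 0.00097 * 7396 = 7.17412
R_per_t = 1.32 + 0.8944 + 7.17412 = 9.38852 N/t
R_total = 9.38852 * 124 = 1164.18 N

1164.18


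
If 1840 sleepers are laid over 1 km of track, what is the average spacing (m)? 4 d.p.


Spacing = 1000 m / number of sleepers
Spacing = 1000 / 1840
Spacing = 0.5435 m

0.5435


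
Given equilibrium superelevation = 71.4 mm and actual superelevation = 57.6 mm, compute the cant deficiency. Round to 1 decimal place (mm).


Cant deficiency = equilibrium cant - actual cant
CD = 71.4 - 57.6
CD = 13.8 mm

13.8


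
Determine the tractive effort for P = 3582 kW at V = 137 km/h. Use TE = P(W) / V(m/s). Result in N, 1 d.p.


Convert: P = 3582 kW = 3582000 W
V = 137 / 3.6 = 38.0556 m/s
TE = 3582000 / 38.0556
TE = 94125.5 N

94125.5


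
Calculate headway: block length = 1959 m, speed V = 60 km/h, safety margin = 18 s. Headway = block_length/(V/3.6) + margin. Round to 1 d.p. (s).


V = 60 / 3.6 = 16.6667 m/s
Block traversal time = 1959 / 16.6667 = 117.54 s
Headway = 117.54 + 18
Headway = 135.5 s

135.5


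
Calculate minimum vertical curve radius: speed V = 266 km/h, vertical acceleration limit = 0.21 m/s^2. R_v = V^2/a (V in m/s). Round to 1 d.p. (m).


Convert speed: V = 266 / 3.6 = 73.8889 m/s
V^2 = 5459.5679 m^2/s^2
R_v = 5459.5679 / 0.21
R_v = 25997.9 m

25997.9


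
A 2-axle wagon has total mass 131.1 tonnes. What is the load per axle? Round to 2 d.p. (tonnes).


Load per axle = total weight / number of axles
Load = 131.1 / 2
Load = 65.55 tonnes

65.55


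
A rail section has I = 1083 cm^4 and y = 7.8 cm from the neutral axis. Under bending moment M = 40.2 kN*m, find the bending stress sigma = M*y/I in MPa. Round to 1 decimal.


Convert units:
M = 40.2 kN*m = 40200000 N*mm
y = 7.8 cm = 78 mm
I = 1083 cm^4 = 10830000 mm^4
sigma = 40200000 * 78 / 10830000
sigma = 289.5 MPa

289.5


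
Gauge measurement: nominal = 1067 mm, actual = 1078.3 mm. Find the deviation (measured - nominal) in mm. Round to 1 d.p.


Deviation = measured - nominal
Deviation = 1078.3 - 1067
Deviation = 11.3 mm

11.3


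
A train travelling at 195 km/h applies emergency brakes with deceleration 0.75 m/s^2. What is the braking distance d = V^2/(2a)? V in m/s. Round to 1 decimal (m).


Convert speed: V = 195 / 3.6 = 54.1667 m/s
V^2 = 2934.0278
d = 2934.0278 / (2 * 0.75)
d = 2934.0278 / 1.5
d = 1956.0 m

1956.0


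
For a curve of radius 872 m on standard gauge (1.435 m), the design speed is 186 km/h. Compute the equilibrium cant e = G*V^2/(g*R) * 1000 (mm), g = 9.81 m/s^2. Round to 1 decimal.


Convert speed: V = 186 / 3.6 = 51.6667 m/s
Apply formula: e = 1.435 * 51.6667^2 / (9.81 * 872)
e = 1.435 * 2669.4444 / 8554.32
e = 0.447803 m = 447.8 mm

447.8


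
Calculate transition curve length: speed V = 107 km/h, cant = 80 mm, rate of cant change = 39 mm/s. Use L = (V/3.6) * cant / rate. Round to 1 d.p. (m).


Convert speed: V = 107 / 3.6 = 29.7222 m/s
L = 29.7222 * 80 / 39
L = 2377.7778 / 39
L = 61.0 m

61.0


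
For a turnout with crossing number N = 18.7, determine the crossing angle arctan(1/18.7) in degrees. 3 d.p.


1/N = 1/18.7 = 0.053476
angle = arctan(0.053476) = 0.053425 rad
angle = 0.053425 * 180/pi = 3.061 degrees

3.061


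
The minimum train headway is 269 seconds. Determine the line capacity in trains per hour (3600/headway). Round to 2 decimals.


Capacity = 3600 / headway
Capacity = 3600 / 269
Capacity = 13.38 trains/hour

13.38


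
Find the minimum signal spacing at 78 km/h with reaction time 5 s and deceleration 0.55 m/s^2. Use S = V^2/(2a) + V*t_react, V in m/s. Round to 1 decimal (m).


V = 78 / 3.6 = 21.6667 m/s
Braking distance = 21.6667^2 / (2*0.55) = 426.7677 m
Sighting distance = 21.6667 * 5 = 108.3333 m
S = 426.7677 + 108.3333 = 535.1 m

535.1


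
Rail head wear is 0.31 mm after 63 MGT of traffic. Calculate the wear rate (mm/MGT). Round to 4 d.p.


Wear rate = total wear / cumulative tonnage
Rate = 0.31 / 63
Rate = 0.0049 mm/MGT

0.0049


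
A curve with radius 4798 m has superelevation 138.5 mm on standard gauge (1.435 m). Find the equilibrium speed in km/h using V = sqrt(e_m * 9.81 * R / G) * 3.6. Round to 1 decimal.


Convert cant: e = 138.5 mm = 0.1385 m
V_ms = sqrt(0.1385 * 9.81 * 4798 / 1.435)
V_ms = sqrt(4542.836676) = 67.4006 m/s
V = 67.4006 * 3.6 = 242.6 km/h

242.6


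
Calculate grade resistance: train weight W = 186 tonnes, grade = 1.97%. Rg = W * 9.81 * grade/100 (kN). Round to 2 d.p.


Rg = W * 9.81 * grade / 100
Rg = 186 * 9.81 * 1.97 / 100
Rg = 1824.66 * 0.0197
Rg = 35.95 kN

35.95


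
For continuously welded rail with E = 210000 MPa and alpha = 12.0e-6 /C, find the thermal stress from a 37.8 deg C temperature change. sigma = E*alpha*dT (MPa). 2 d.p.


sigma = E * alpha * dT
sigma = 210000 * 12.0e-6 * 37.8
sigma = 2.52 * 37.8
sigma = 95.26 MPa

95.26


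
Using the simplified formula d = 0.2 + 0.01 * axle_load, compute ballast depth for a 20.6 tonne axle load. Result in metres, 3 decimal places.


d = 0.2 + 0.01 * 20.6
d = 0.2 + 0.206
d = 0.406 m

0.406


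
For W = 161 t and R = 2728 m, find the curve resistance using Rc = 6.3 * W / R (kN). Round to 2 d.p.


Rc = 6.3 * W / R
Rc = 6.3 * 161 / 2728
Rc = 1014.3 / 2728
Rc = 0.37 kN

0.37


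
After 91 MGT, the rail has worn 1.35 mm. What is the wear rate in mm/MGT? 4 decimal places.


Wear rate = total wear / cumulative tonnage
Rate = 1.35 / 91
Rate = 0.0148 mm/MGT

0.0148


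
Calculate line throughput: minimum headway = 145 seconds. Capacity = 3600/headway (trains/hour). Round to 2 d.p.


Capacity = 3600 / headway
Capacity = 3600 / 145
Capacity = 24.83 trains/hour

24.83


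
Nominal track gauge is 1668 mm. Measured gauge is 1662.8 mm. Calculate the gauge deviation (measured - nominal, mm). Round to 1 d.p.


Deviation = measured - nominal
Deviation = 1662.8 - 1668
Deviation = -5.2 mm

-5.2


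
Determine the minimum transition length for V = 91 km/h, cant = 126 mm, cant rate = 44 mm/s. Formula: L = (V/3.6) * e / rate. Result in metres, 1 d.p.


Convert speed: V = 91 / 3.6 = 25.2778 m/s
L = 25.2778 * 126 / 44
L = 3185.0 / 44
L = 72.4 m

72.4


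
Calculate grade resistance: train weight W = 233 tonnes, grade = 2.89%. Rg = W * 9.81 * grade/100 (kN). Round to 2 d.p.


Rg = W * 9.81 * grade / 100
Rg = 233 * 9.81 * 2.89 / 100
Rg = 2285.73 * 0.0289
Rg = 66.06 kN

66.06


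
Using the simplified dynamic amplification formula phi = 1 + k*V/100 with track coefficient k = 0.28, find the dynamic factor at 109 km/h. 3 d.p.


phi = 1 + k * V / 100
phi = 1 + 0.28 * 109 / 100
phi = 1 + 0.3052
phi = 1.305

1.305


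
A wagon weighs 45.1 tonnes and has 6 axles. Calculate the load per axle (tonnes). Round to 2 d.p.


Load per axle = total weight / number of axles
Load = 45.1 / 6
Load = 7.52 tonnes

7.52


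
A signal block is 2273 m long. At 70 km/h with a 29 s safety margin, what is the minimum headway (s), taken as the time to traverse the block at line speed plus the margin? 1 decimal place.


V = 70 / 3.6 = 19.4444 m/s
Block traversal time = 2273 / 19.4444 = 116.8971 s
Headway = 116.8971 + 29
Headway = 145.9 s

145.9


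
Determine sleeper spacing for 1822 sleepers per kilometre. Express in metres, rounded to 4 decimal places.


Spacing = 1000 m / number of sleepers
Spacing = 1000 / 1822
Spacing = 0.5488 m

0.5488


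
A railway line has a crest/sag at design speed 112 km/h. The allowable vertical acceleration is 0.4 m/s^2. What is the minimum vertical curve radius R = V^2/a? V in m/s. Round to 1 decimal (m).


Convert speed: V = 112 / 3.6 = 31.1111 m/s
V^2 = 967.9012 m^2/s^2
R_v = 967.9012 / 0.4
R_v = 2419.8 m

2419.8


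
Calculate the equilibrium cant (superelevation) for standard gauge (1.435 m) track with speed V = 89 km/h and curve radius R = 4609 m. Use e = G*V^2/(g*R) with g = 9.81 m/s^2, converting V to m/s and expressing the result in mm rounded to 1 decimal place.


Convert speed: V = 89 / 3.6 = 24.7222 m/s
Apply formula: e = 1.435 * 24.7222^2 / (9.81 * 4609)
e = 1.435 * 611.1883 / 45214.29
e = 0.019398 m = 19.4 mm

19.4


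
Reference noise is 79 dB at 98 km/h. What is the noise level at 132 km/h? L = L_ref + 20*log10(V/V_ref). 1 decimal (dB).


V/V_ref = 132 / 98 = 1.346939
log10(1.346939) = 0.129348
20 * 0.129348 = 2.587
L = 79 + 2.587 = 81.6 dB

81.6


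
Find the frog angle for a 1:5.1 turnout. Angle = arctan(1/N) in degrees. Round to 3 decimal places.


1/N = 1/5.1 = 0.196078
angle = arctan(0.196078) = 0.193622 rad
angle = 0.193622 * 180/pi = 11.094 degrees

11.094


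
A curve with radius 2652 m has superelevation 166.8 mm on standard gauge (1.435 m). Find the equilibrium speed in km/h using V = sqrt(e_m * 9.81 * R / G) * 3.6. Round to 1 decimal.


Convert cant: e = 166.8 mm = 0.1668 m
V_ms = sqrt(0.1668 * 9.81 * 2652 / 1.435)
V_ms = sqrt(3024.034018) = 54.9912 m/s
V = 54.9912 * 3.6 = 198.0 km/h

198.0


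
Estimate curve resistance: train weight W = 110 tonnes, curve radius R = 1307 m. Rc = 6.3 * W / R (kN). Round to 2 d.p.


Rc = 6.3 * W / R
Rc = 6.3 * 110 / 1307
Rc = 693.0 / 1307
Rc = 0.53 kN

0.53


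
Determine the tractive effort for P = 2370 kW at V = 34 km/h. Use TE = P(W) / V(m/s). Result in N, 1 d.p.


Convert: P = 2370 kW = 2370000 W
V = 34 / 3.6 = 9.4444 m/s
TE = 2370000 / 9.4444
TE = 250941.2 N

250941.2


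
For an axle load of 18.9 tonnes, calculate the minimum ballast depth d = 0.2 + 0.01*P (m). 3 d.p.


d = 0.2 + 0.01 * 18.9
d = 0.2 + 0.189
d = 0.389 m

0.389


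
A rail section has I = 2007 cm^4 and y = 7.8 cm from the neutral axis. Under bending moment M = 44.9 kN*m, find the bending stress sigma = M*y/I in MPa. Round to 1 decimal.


Convert units:
M = 44.9 kN*m = 44900000 N*mm
y = 7.8 cm = 78 mm
I = 2007 cm^4 = 20070000 mm^4
sigma = 44900000 * 78 / 20070000
sigma = 174.5 MPa

174.5


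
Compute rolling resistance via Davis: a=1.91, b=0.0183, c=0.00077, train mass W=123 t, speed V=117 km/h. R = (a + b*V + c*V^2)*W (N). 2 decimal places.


b*V = 0.0183 * 117 = 2.1411
c*V^2 = 0.00077 * 13689 = 10.54053
R_per_t = 1.91 + 2.1411 + 10.54053 = 14.59163 N/t
R_total = 14.59163 * 123 = 1794.77 N

1794.77


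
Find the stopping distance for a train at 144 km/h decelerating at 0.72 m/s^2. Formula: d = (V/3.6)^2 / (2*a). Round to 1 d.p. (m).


Convert speed: V = 144 / 3.6 = 40.0 m/s
V^2 = 1600.0
d = 1600.0 / (2 * 0.72)
d = 1600.0 / 1.44
d = 1111.1 m

1111.1


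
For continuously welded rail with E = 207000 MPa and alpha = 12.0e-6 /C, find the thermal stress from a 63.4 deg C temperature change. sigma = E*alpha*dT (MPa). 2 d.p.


sigma = E * alpha * dT
sigma = 207000 * 12.0e-6 * 63.4
sigma = 2.484 * 63.4
sigma = 157.49 MPa

157.49
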